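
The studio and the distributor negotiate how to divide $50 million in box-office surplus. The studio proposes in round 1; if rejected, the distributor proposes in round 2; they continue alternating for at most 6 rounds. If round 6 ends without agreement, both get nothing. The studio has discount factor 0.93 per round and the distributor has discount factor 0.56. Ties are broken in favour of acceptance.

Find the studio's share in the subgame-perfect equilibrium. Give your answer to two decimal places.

Round 6 (the distributor proposes): the studio will accept anything ≥ 0, so the distributor offers 0 and keeps 50.
Round 5 (the studio proposes): the distributor can get 50 next round, worth 0.56 × 50 = 28 now; the studio offers that and keeps 22.
Round 4 (the distributor proposes): the studio can get 22 next round, worth 0.93 × 22 = 20.46 now; the distributor offers that and keeps 29.54.
Round 3 (the studio proposes): the distributor can get 29.54 next round, worth 0.56 × 29.54 = 16.5424 now; the studio offers that and keeps 33.4576.
Round 2 (the distributor proposes): the studio can get 33.4576 next round, worth 0.93 × 33.4576 = 31.115568 now. The distributor offers 31.115568 and keeps 50 − 31.115568 = 18.884432.
Round 1 (the studio proposes): the distributor can get 18.884432 next round, worth 0.56 × 18.884432 = 10.57528192 now, so the studio offers 10.57528192, keeping 39.42471808.

39.42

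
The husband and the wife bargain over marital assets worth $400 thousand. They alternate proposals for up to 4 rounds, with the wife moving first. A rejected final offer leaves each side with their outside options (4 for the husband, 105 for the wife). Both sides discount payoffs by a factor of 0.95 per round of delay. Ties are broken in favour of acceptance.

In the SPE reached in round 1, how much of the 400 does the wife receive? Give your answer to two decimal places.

Round 4 (the husband proposes): the wife gets 105 if talks fail, so the husband offers 105 and keeps 295.
Round 3 (the wife proposes): the husband can get 295 next round, worth 0.95 × 295 = 280.25 now, so the wife offers 280.25, keeping 119.75.
Round 2 (the husband proposes): the wife can get 119.75 next round, worth 0.95 × 119.75 = 113.7625 now; the husband offers that and keeps 286.2375.
Round 1 (the wife proposes): the husband can get 286.2375 next round, worth 0.95 × 286.2375 = 271.925625 now; the wife offers that and keeps 128.074375.

128.07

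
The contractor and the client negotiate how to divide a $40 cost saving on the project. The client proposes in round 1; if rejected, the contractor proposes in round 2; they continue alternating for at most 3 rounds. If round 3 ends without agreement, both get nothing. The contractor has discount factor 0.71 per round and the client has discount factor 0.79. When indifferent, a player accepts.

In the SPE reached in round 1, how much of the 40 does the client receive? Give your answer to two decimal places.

34.04

By backward induction:
Round 3 (the client proposes): the contractor will accept anything ≥ 0, so the client offers 0 and keeps 40.
Round 2 (the contractor proposes): the client can get 40 next round, worth 0.79 × 40 = 31.6 now; the contractor offers that and keeps 8.4.
Round 1 (the client proposes): the contractor can get 8.4 next round, worth 0.71 × 8.4 = 5.964 now; the client offers that and keeps 34.036.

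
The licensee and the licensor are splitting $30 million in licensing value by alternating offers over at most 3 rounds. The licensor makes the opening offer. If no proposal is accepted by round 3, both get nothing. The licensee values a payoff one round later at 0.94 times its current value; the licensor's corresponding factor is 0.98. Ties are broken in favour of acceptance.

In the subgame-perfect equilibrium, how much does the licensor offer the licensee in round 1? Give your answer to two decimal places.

0.56

Solve by backward induction from round 3.
Round 3 (the licensor proposes): rejection yields 0 for the licensee; the licensor offers 0 and keeps 30.
Round 2 (the licensee proposes): the licensor can get 30 next round, worth 0.98 × 30 = 29.4 now, so the licensee offers 29.4, keeping 0.6.
Round 1 (the licensor proposes): the licensee can get 0.6 next round, worth 0.94 × 0.6 = 0.564 now. The licensor offers 0.564 and keeps 30 − 0.564 = 29.436.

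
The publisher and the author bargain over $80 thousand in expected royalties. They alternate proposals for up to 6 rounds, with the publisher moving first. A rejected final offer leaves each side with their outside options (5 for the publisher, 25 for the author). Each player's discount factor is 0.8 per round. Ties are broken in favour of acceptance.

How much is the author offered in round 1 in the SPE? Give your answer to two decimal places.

45.57

Solve by backward induction from round 6.
Round 6 (the author proposes): the publisher gets 5 if talks fail, so the author offers 5 and keeps 75.
Round 5 (the publisher proposes): the author can get 75 next round, worth 0.8 × 75 = 60 now, so the publisher offers 60, keeping 20.
Round 4 (the author proposes): the publisher can get 20 next round, worth 0.8 × 20 = 16 now; the author offers that and keeps 64.
Round 3 (the publisher proposes): the author can get 64 next round, worth 0.8 × 64 = 51.2 now. The publisher offers 51.2 and keeps 80 − 51.2 = 28.8.
Round 2 (the author proposes): the publisher can get 28.8 next round, worth 0.8 × 28.8 = 23.04 now, so the author offers 23.04, keeping 56.96.
Round 1 (the publisher proposes): the author can get 56.96 next round, worth 0.8 × 56.96 = 45.568 now. The publisher offers 45.568 and keeps 80 − 45.568 = 34.432.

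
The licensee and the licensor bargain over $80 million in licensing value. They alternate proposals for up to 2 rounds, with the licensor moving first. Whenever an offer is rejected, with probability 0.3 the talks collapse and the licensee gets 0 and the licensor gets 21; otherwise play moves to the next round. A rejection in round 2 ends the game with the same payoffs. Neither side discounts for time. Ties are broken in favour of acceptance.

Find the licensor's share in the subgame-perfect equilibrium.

38.7

By backward induction:
Round 2 (the licensee proposes): the licensor gets 21 if talks fail, so the licensee offers 21 and keeps 59.
Round 1 (the licensor proposes): rejecting gives the licensee an expected 0.7 × 59 = 41.3. The licensor offers 41.3 and keeps 80 − 41.3 = 38.7.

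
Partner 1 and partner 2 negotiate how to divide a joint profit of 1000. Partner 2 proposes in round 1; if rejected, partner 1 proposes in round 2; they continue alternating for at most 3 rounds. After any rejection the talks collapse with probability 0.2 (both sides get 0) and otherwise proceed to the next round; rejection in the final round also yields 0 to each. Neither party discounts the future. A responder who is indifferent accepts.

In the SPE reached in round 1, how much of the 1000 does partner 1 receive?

160

Round 3 (partner 2 proposes): rejection yields 0 for partner 1; partner 2 offers 0 and keeps 1000.
Round 2 (partner 1 proposes): rejecting gives partner 2 an expected 0.8 × 1000 = 800, so partner 1 offers 800, keeping 200.
Round 1 (partner 2 proposes): rejecting gives partner 1 an expected 0.8 × 200 = 160; partner 2 offers that and keeps 840.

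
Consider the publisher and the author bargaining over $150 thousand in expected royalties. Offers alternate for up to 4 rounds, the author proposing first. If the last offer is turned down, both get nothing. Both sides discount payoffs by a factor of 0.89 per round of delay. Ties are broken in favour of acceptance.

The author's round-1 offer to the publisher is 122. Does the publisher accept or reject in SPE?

Accept

Work out the publisher's continuation value if the offer is rejected.
Round 4 (the publisher proposes): rejection yields 0 for the author; the publisher offers 0 and keeps 150.
Round 3 (the author proposes): the publisher can get 150 next round, worth 0.89 × 150 = 133.5 now, so the author offers 133.5, keeping 16.5.
Round 2 (the publisher proposes): the author can get 16.5 next round, worth 0.89 × 16.5 = 14.685 now; the publisher offers that and keeps 135.315.
So by rejecting in round 1, the publisher gets 135.315 next round, worth 0.89 × 135.315 = 120.43035 now.
Offer 122 ≥ 120.43035, so the publisher accepts.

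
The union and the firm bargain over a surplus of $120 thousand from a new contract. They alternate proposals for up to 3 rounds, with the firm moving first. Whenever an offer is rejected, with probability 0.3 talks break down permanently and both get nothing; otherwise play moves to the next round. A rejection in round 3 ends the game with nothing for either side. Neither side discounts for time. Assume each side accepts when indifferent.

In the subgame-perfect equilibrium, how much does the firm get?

94.8

By backward induction:
Round 3 (the firm proposes): rejection yields 0 for the union; the firm offers 0 and keeps 120.
Round 2 (the union proposes): rejecting gives the firm an expected 0.7 × 120 = 84; the union offers that and keeps 36.
Round 1 (the firm proposes): rejecting gives the union an expected 0.7 × 36 = 25.2. The firm offers 25.2 and keeps 120 − 25.2 = 94.8.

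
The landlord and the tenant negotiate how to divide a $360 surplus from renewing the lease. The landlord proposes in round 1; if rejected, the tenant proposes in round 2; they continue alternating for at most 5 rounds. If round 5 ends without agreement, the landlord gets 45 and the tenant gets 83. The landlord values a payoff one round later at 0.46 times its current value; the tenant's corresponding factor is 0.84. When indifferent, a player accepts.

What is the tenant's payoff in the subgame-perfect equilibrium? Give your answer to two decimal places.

Round 5 (the landlord proposes): the tenant gets 83 if talks fail, so the landlord offers 83 and keeps 277.
Round 4 (the tenant proposes): the landlord can get 277 next round, worth 0.46 × 277 = 127.42 now; the tenant offers that and keeps 232.58.
Round 3 (the landlord proposes): the tenant can get 232.58 next round, worth 0.84 × 232.58 = 195.3672 now, so the landlord offers 195.3672, keeping 164.6328.
Round 2 (the tenant proposes): the landlord can get 164.6328 next round, worth 0.46 × 164.6328 = 75.731088 now. The tenant offers 75.731088 and keeps 360 − 75.731088 = 284.268912.
Round 1 (the landlord proposes): the tenant can get 284.268912 next round, worth 0.84 × 284.268912 = 238.78588608 now; the landlord offers that and keeps 121.21411392.

238.79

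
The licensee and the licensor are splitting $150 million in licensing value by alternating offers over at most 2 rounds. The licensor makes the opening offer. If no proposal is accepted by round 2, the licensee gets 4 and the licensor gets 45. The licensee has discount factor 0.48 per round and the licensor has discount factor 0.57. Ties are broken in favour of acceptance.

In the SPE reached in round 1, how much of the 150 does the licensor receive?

99.6

Solve by backward induction from round 2.
Round 2 (the licensee proposes): the licensor gets 45 if talks fail, so the licensee offers 45 and keeps 105.
Round 1 (the licensor proposes): the licensee can get 105 next round, worth 0.48 × 105 = 50.4 now. The licensor offers 50.4 and keeps 150 − 50.4 = 99.6.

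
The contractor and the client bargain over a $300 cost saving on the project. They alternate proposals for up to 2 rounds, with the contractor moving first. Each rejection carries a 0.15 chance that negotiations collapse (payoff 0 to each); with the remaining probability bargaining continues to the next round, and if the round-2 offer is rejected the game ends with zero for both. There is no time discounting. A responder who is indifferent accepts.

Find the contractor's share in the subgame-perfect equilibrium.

45

Round 2 (the client proposes): the contractor will accept anything ≥ 0, so the client offers 0 and keeps 300.
Round 1 (the contractor proposes): rejecting gives the client an expected 0.85 × 300 = 255; the contractor offers that and keeps 45.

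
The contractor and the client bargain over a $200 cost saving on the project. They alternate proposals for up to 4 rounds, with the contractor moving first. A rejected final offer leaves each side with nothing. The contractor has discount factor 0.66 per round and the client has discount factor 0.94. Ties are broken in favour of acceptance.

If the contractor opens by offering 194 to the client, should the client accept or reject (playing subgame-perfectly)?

Accept

Round 4 (the client proposes): rejection yields 0 for the contractor; the client offers 0 and keeps 200.
Round 3 (the contractor proposes): the client can get 200 next round, worth 0.94 × 200 = 188 now, so the contractor offers 188, keeping 12.
Round 2 (the client proposes): the contractor can get 12 next round, worth 0.66 × 12 = 7.92 now. The client offers 7.92 and keeps 200 − 7.92 = 192.08.
So by rejecting in round 1, the client gets 192.08 next round, worth 0.94 × 192.08 = 180.5552 now.
Offer 194 ≥ 180.5552, so the client accepts.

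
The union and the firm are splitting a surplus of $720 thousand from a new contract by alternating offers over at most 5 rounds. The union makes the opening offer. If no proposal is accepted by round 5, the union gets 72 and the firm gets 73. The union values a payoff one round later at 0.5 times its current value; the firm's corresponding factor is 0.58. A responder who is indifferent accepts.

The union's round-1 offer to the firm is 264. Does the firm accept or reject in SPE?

Reject

Round 5 (the union proposes): the firm gets 73 if talks fail, so the union offers 73 and keeps 647.
Round 4 (the firm proposes): the union can get 647 next round, worth 0.5 × 647 = 323.5 now. The firm offers 323.5 and keeps 720 − 323.5 = 396.5.
Round 3 (the union proposes): the firm can get 396.5 next round, worth 0.58 × 396.5 = 229.97 now, so the union offers 229.97, keeping 490.03.
Round 2 (the firm proposes): the union can get 490.03 next round, worth 0.5 × 490.03 = 245.015 now, so the firm offers 245.015, keeping 474.985.
So by rejecting in round 1, the firm gets 474.985 next round, worth 0.58 × 474.985 = 275.4913 now.
Offer 264 < 275.4913, so the firm rejects.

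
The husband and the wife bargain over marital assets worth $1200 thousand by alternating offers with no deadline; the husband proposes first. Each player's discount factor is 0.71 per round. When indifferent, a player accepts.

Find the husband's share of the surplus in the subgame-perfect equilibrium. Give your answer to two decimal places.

701.75

Let x be the husband's share when the husband proposes and y be the wife's share when the wife proposes.
The wife accepts iff offered ≥ 0.71·y, so x = 1200 − 0.71y. Symmetrically y = 1200 − 0.71x.
Substituting: x = 1200 − 0.71(1200 − 0.71x), giving x(1 − 0.71·0.71) = 1200(1 − 0.71).
So x = 1200 × 0.29 / 0.4959 ≈ 701.7544, and the wife receives 1200 − x ≈ 498.2456.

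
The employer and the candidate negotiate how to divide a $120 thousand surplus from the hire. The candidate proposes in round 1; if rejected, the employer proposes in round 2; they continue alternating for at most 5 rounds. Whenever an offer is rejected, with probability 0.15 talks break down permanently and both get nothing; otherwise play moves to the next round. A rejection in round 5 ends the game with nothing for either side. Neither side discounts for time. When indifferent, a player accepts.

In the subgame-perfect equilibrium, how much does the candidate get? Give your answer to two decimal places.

Round 5 (the candidate proposes): the employer will accept anything ≥ 0, so the candidate offers 0 and keeps 120.
Round 4 (the employer proposes): rejecting gives the candidate an expected 0.85 × 120 = 102, so the employer offers 102, keeping 18.
Round 3 (the candidate proposes): rejecting gives the employer an expected 0.85 × 18 = 15.3. The candidate offers 15.3 and keeps 120 − 15.3 = 104.7.
Round 2 (the employer proposes): rejecting gives the candidate an expected 0.85 × 104.7 = 88.995; the employer offers that and keeps 31.005.
Round 1 (the candidate proposes): rejecting gives the employer an expected 0.85 × 31.005 = 26.35425; the candidate offers that and keeps 93.64575.

93.65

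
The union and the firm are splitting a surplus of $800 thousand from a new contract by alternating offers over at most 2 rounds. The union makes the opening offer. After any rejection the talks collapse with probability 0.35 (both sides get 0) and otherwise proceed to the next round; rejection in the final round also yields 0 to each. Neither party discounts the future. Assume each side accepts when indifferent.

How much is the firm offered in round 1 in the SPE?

520

Round 2 (the firm proposes): the union will accept anything ≥ 0, so the firm offers 0 and keeps 800.
Round 1 (the union proposes): rejecting gives the firm an expected 0.65 × 800 = 520. The union offers 520 and keeps 800 − 520 = 280.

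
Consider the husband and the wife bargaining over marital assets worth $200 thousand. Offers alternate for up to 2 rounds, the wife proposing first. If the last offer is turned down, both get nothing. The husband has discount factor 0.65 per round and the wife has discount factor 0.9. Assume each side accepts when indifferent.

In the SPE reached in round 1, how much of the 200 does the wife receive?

70

Round 2 (the husband proposes): the wife will accept anything ≥ 0, so the husband offers 0 and keeps 200.
Round 1 (the wife proposes): the husband can get 200 next round, worth 0.65 × 200 = 130 now. The wife offers 130 and keeps 200 − 130 = 70.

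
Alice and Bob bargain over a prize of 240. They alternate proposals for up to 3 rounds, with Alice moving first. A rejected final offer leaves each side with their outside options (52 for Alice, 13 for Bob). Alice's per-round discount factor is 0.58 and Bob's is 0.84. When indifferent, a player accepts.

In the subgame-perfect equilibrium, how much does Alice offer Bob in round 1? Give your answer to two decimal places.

Round 3 (Alice proposes): Bob gets 13 if talks fail, so Alice offers 13 and keeps 227.
Round 2 (Bob proposes): Alice can get 227 next round, worth 0.58 × 227 = 131.66 now. Bob offers 131.66 and keeps 240 − 131.66 = 108.34.
Round 1 (Alice proposes): Bob can get 108.34 next round, worth 0.84 × 108.34 = 91.0056 now; Alice offers that and keeps 148.9944.

91.01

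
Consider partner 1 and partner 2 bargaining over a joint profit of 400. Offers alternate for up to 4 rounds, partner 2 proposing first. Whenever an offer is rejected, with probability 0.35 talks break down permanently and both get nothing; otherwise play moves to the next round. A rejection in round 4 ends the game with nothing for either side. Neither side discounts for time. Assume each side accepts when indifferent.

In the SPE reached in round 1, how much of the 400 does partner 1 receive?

Round 4 (partner 1 proposes): rejection yields 0 for partner 2; partner 1 offers 0 and keeps 400.
Round 3 (partner 2 proposes): rejecting gives partner 1 an expected 0.65 × 400 = 260, so partner 2 offers 260, keeping 140.
Round 2 (partner 1 proposes): rejecting gives partner 2 an expected 0.65 × 140 = 91. Partner 1 offers 91 and keeps 400 − 91 = 309.
Round 1 (partner 2 proposes): rejecting gives partner 1 an expected 0.65 × 309 = 200.85. Partner 2 offers 200.85 and keeps 400 − 200.85 = 199.15.

200.85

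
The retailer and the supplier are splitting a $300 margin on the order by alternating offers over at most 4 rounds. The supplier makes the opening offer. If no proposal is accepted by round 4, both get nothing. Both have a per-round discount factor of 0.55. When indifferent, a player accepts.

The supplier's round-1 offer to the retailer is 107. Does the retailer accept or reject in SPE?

Round 4 (the retailer proposes): the supplier will accept anything ≥ 0, so the retailer offers 0 and keeps 300.
Round 3 (the supplier proposes): the retailer can get 300 next round, worth 0.55 × 300 = 165 now. The supplier offers 165 and keeps 300 − 165 = 135.
Round 2 (the retailer proposes): the supplier can get 135 next round, worth 0.55 × 135 = 74.25 now, so the retailer offers 74.25, keeping 225.75.
So by rejecting in round 1, the retailer gets 225.75 next round, worth 0.55 × 225.75 = 124.1625 now.
Offer 107 < 124.1625, so the retailer rejects.

Reject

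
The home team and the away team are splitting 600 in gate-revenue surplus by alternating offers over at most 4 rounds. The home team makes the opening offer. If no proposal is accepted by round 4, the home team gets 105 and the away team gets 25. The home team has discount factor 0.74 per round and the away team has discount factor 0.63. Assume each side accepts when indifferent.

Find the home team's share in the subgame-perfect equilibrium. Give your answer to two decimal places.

356.34

Solve by backward induction from round 4.
Round 4 (the away team proposes): the home team gets 105 if talks fail, so the away team offers 105 and keeps 495.
Round 3 (the home team proposes): the away team can get 495 next round, worth 0.63 × 495 = 311.85 now. The home team offers 311.85 and keeps 600 − 311.85 = 288.15.
Round 2 (the away team proposes): the home team can get 288.15 next round, worth 0.74 × 288.15 = 213.231 now. The away team offers 213.231 and keeps 600 − 213.231 = 386.769.
Round 1 (the home team proposes): the away team can get 386.769 next round, worth 0.63 × 386.769 = 243.66447 now, so the home team offers 243.66447, keeping 356.33553.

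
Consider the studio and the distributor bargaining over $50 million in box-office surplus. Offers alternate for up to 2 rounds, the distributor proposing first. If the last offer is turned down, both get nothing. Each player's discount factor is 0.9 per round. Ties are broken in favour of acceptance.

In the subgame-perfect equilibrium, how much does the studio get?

45

Round 2 (the studio proposes): the distributor will accept anything ≥ 0, so the studio offers 0 and keeps 50.
Round 1 (the distributor proposes): the studio can get 50 next round, worth 0.9 × 50 = 45 now; the distributor offers that and keeps 5.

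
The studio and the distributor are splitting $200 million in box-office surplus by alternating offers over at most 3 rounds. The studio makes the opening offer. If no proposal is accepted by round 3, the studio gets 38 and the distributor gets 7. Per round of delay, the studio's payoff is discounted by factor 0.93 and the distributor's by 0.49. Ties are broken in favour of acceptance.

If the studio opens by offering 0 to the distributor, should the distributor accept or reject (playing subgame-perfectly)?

Round 3 (the studio proposes): the distributor gets 7 if talks fail, so the studio offers 7 and keeps 193.
Round 2 (the distributor proposes): the studio can get 193 next round, worth 0.93 × 193 = 179.49 now; the distributor offers that and keeps 20.51.
So by rejecting in round 1, the distributor gets 20.51 next round, worth 0.49 × 20.51 = 10.0499 now.
Offer 0 < 10.0499, so the distributor rejects.

Reject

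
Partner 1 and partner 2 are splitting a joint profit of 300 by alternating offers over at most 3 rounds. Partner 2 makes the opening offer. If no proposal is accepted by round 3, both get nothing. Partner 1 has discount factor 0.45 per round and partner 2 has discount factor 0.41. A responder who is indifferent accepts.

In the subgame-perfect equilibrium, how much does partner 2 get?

By backward induction:
Round 3 (partner 2 proposes): rejection yields 0 for partner 1; partner 2 offers 0 and keeps 300.
Round 2 (partner 1 proposes): partner 2 can get 300 next round, worth 0.41 × 300 = 123 now; partner 1 offers that and keeps 177.
Round 1 (partner 2 proposes): partner 1 can get 177 next round, worth 0.45 × 177 = 79.65 now; partner 2 offers that and keeps 220.35.

220.35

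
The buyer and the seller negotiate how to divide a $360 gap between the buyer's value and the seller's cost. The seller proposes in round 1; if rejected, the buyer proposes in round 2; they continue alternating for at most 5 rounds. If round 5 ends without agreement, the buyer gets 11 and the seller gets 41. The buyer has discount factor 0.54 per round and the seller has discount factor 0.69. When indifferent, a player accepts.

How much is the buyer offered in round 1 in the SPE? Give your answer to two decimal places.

84.25

Round 5 (the seller proposes): the buyer gets 11 if talks fail, so the seller offers 11 and keeps 349.
Round 4 (the buyer proposes): the seller can get 349 next round, worth 0.69 × 349 = 240.81 now. The buyer offers 240.81 and keeps 360 − 240.81 = 119.19.
Round 3 (the seller proposes): the buyer can get 119.19 next round, worth 0.54 × 119.19 = 64.3626 now, so the seller offers 64.3626, keeping 295.6374.
Round 2 (the buyer proposes): the seller can get 295.6374 next round, worth 0.69 × 295.6374 = 203.989806 now, so the buyer offers 203.989806, keeping 156.010194.
Round 1 (the seller proposes): the buyer can get 156.010194 next round, worth 0.54 × 156.010194 = 84.24550476 now; the seller offers that and keeps 275.75449524.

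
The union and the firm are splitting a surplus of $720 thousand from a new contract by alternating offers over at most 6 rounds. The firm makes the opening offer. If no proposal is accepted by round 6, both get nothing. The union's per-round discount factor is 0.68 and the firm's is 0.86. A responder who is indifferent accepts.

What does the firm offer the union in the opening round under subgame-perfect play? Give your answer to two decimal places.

276.07

By backward induction:
Round 6 (the union proposes): the firm will accept anything ≥ 0, so the union offers 0 and keeps 720.
Round 5 (the firm proposes): the union can get 720 next round, worth 0.68 × 720 = 489.6 now. The firm offers 489.6 and keeps 720 − 489.6 = 230.4.
Round 4 (the union proposes): the firm can get 230.4 next round, worth 0.86 × 230.4 = 198.144 now; the union offers that and keeps 521.856.
Round 3 (the firm proposes): the union can get 521.856 next round, worth 0.68 × 521.856 = 354.86208 now; the firm offers that and keeps 365.13792.
Round 2 (the union proposes): the firm can get 365.13792 next round, worth 0.86 × 365.13792 = 314.0186112 now, so the union offers 314.0186112, keeping 405.9813888.
Round 1 (the firm proposes): the union can get 405.9813888 next round, worth 0.68 × 405.9813888 = 276.067344384 now. The firm offers 276.067344384 and keeps 720 − 276.067344384 = 443.932655616.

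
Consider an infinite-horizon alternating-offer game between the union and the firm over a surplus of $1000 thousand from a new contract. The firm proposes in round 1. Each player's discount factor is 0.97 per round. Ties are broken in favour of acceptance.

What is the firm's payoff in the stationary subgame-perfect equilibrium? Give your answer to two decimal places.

507.61

In a stationary SPE each proposer offers the other exactly their discounted continuation value.
If the firm keeps x when proposing and the union keeps y when proposing, then x = 1000 − 0.97y and y = 1000 − 0.97x.
Solving: x = 1000(1 − 0.97) / (1 − 0.97·0.97) = 30 / 0.0591 ≈ 507.6142.
The union gets 1000 − 507.6142 ≈ 492.3858.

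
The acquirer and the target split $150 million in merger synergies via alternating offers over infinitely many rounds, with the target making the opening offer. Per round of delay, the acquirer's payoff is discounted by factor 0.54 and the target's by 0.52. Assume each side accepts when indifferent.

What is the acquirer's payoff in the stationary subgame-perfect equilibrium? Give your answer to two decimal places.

When the target proposes, the acquirer accepts any offer worth at least 0.54 times what the acquirer would get by proposing next round; and vice versa.
This gives x = 150 − 0.54y and y = 150 − 0.52x, where x and y are each side's share when it proposes.
Hence (1 − 0.54·0.52)x = 150(1 − 0.54), i.e. 0.7192·x = 69.
x ≈ 95.9399; the acquirer's share is 150 − x ≈ 54.0601.

54.06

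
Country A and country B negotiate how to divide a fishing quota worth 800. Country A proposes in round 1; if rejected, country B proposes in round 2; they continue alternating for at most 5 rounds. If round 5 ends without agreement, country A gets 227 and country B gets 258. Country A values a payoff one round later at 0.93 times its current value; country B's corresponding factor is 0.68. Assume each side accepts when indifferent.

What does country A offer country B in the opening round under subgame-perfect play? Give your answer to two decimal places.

165.34

Round 5 (country A proposes): country B gets 258 if talks fail, so country A offers 258 and keeps 542.
Round 4 (country B proposes): country A can get 542 next round, worth 0.93 × 542 = 504.06 now. Country B offers 504.06 and keeps 800 − 504.06 = 295.94.
Round 3 (country A proposes): country B can get 295.94 next round, worth 0.68 × 295.94 = 201.2392 now; country A offers that and keeps 598.7608.
Round 2 (country B proposes): country A can get 598.7608 next round, worth 0.93 × 598.7608 = 556.847544 now. Country B offers 556.847544 and keeps 800 − 556.847544 = 243.152456.
Round 1 (country A proposes): country B can get 243.152456 next round, worth 0.68 × 243.152456 = 165.34367008 now. Country A offers 165.34367008 and keeps 800 − 165.34367008 = 634.65632992.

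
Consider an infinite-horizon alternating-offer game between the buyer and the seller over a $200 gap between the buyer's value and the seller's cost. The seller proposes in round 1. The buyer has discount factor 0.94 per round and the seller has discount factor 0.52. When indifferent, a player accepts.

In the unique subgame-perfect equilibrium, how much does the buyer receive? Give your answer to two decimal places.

176.53

When the seller proposes, the buyer accepts any offer worth at least 0.94 times what the buyer would get by proposing next round; and vice versa.
This gives x = 200 − 0.94y and y = 200 − 0.52x, where x and y are each side's share when it proposes.
Hence (1 − 0.94·0.52)x = 200(1 − 0.94), i.e. 0.5112·x = 12.
x ≈ 23.4742; the buyer's share is 200 − x ≈ 176.5258.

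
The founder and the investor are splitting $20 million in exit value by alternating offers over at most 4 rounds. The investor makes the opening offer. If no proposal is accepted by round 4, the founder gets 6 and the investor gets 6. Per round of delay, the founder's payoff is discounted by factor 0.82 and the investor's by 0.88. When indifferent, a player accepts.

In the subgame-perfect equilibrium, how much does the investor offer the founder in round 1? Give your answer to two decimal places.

Work backward from the last round.
Round 4 (the founder proposes): the investor gets 6 if talks fail, so the founder offers 6 and keeps 14.
Round 3 (the investor proposes): the founder can get 14 next round, worth 0.82 × 14 = 11.48 now; the investor offers that and keeps 8.52.
Round 2 (the founder proposes): the investor can get 8.52 next round, worth 0.88 × 8.52 = 7.4976 now. The founder offers 7.4976 and keeps 20 − 7.4976 = 12.5024.
Round 1 (the investor proposes): the founder can get 12.5024 next round, worth 0.82 × 12.5024 = 10.251968 now, so the investor offers 10.251968, keeping 9.748032.

10.25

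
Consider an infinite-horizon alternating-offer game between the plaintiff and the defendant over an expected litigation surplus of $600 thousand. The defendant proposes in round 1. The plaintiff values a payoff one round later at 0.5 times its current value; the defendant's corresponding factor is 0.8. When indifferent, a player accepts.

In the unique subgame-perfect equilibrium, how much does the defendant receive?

Let x be the defendant's share when the defendant proposes and y be the plaintiff's share when the plaintiff proposes.
The plaintiff accepts iff offered ≥ 0.5·y, so x = 600 − 0.5y. Symmetrically y = 600 − 0.8x.
Substituting: x = 600 − 0.5(600 − 0.8x), giving x(1 − 0.8·0.5) = 600(1 − 0.5).
So x = 600 × 0.5 / 0.6 = 500, and the plaintiff receives 600 − x = 100.

500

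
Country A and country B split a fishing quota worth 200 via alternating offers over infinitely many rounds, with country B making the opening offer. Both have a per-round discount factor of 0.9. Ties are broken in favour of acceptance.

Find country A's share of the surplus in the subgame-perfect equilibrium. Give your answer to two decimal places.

94.74

In a stationary SPE each proposer offers the other exactly their discounted continuation value.
If country B keeps x when proposing and country A keeps y when proposing, then x = 200 − 0.9y and y = 200 − 0.9x.
Solving: x = 200(1 − 0.9) / (1 − 0.9·0.9) = 20 / 0.19 ≈ 105.2632.
Country A gets 200 − 105.2632 ≈ 94.7368.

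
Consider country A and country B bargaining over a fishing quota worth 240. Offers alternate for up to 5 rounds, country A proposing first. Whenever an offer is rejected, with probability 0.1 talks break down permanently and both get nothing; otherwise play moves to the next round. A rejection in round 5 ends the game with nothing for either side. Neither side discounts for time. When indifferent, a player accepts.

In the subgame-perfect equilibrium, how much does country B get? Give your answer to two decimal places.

Round 5 (country A proposes): country B will accept anything ≥ 0, so country A offers 0 and keeps 240.
Round 4 (country B proposes): rejecting gives country A an expected 0.9 × 240 = 216; country B offers that and keeps 24.
Round 3 (country A proposes): rejecting gives country B an expected 0.9 × 24 = 21.6; country A offers that and keeps 218.4.
Round 2 (country B proposes): rejecting gives country A an expected 0.9 × 218.4 = 196.56; country B offers that and keeps 43.44.
Round 1 (country A proposes): rejecting gives country B an expected 0.9 × 43.44 = 39.096. Country A offers 39.096 and keeps 240 − 39.096 = 200.904.

39.10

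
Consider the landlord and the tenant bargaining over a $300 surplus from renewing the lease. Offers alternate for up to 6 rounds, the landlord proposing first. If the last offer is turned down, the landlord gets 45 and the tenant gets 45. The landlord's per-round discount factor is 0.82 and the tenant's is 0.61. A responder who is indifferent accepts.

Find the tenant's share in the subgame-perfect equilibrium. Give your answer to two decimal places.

Round 6 (the tenant proposes): the landlord gets 45 if talks fail, so the tenant offers 45 and keeps 255.
Round 5 (the landlord proposes): the tenant can get 255 next round, worth 0.61 × 255 = 155.55 now; the landlord offers that and keeps 144.45.
Round 4 (the tenant proposes): the landlord can get 144.45 next round, worth 0.82 × 144.45 = 118.449 now; the tenant offers that and keeps 181.551.
Round 3 (the landlord proposes): the tenant can get 181.551 next round, worth 0.61 × 181.551 = 110.74611 now. The landlord offers 110.74611 and keeps 300 − 110.74611 = 189.25389.
Round 2 (the tenant proposes): the landlord can get 189.25389 next round, worth 0.82 × 189.25389 = 155.1881898 now, so the tenant offers 155.1881898, keeping 144.8118102.
Round 1 (the landlord proposes): the tenant can get 144.8118102 next round, worth 0.61 × 144.8118102 = 88.335204222 now; the landlord offers that and keeps 211.664795778.

88.34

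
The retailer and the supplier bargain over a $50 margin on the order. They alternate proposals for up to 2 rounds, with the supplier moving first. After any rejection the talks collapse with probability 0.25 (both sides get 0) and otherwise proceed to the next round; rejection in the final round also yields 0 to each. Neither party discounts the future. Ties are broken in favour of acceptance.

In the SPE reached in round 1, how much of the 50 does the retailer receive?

Round 2 (the retailer proposes): rejection yields 0 for the supplier; the retailer offers 0 and keeps 50.
Round 1 (the supplier proposes): rejecting gives the retailer an expected 0.75 × 50 = 37.5; the supplier offers that and keeps 12.5.

37.5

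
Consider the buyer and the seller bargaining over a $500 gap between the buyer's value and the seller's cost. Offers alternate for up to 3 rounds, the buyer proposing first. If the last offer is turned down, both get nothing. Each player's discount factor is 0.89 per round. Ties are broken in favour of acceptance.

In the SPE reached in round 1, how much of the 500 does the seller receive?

48.95

Work backward from the last round.
Round 3 (the buyer proposes): the seller will accept anything ≥ 0, so the buyer offers 0 and keeps 500.
Round 2 (the seller proposes): the buyer can get 500 next round, worth 0.89 × 500 = 445 now. The seller offers 445 and keeps 500 − 445 = 55.
Round 1 (the buyer proposes): the seller can get 55 next round, worth 0.89 × 55 = 48.95 now, so the buyer offers 48.95, keeping 451.05.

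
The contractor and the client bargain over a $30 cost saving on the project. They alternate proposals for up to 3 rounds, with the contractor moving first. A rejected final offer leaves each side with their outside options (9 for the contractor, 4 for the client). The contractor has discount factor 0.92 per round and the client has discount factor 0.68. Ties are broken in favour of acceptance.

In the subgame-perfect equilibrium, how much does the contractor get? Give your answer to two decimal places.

25.87

Round 3 (the contractor proposes): the client gets 4 if talks fail, so the contractor offers 4 and keeps 26.
Round 2 (the client proposes): the contractor can get 26 next round, worth 0.92 × 26 = 23.92 now; the client offers that and keeps 6.08.
Round 1 (the contractor proposes): the client can get 6.08 next round, worth 0.68 × 6.08 = 4.1344 now; the contractor offers that and keeps 25.8656.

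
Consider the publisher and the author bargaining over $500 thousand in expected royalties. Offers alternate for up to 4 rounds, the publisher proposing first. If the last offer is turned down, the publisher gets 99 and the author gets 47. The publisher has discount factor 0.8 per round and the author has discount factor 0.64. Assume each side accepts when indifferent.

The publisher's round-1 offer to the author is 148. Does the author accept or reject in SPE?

Reject

Work out the author's continuation value if the offer is rejected.
Round 4 (the author proposes): the publisher gets 99 if talks fail, so the author offers 99 and keeps 401.
Round 3 (the publisher proposes): the author can get 401 next round, worth 0.64 × 401 = 256.64 now; the publisher offers that and keeps 243.36.
Round 2 (the author proposes): the publisher can get 243.36 next round, worth 0.8 × 243.36 = 194.688 now, so the author offers 194.688, keeping 305.312.
So by rejecting in round 1, the author gets 305.312 next round, worth 0.64 × 305.312 = 195.39968 now.
Offer 148 < 195.39968, so the author rejects.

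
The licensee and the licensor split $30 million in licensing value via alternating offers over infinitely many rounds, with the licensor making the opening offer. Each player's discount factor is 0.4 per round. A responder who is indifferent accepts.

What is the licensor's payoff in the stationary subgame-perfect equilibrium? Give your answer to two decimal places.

When the licensor proposes, the licensee accepts any offer worth at least 0.4 times what the licensee would get by proposing next round; and vice versa.
This gives x = 30 − 0.4y and y = 30 − 0.4x, where x and y are each side's share when it proposes.
Hence (1 − 0.4·0.4)x = 30(1 − 0.4), i.e. 0.84·x = 18.
x ≈ 21.4286; the licensee's share is 30 − x ≈ 8.5714.

21.43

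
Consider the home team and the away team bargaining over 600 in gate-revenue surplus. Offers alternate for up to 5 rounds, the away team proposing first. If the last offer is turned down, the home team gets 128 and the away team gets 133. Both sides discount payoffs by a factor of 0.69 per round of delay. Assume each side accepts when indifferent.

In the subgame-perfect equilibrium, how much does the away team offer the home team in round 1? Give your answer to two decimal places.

218.46

Round 5 (the away team proposes): the home team gets 128 if talks fail, so the away team offers 128 and keeps 472.
Round 4 (the home team proposes): the away team can get 472 next round, worth 0.69 × 472 = 325.68 now, so the home team offers 325.68, keeping 274.32.
Round 3 (the away team proposes): the home team can get 274.32 next round, worth 0.69 × 274.32 = 189.2808 now. The away team offers 189.2808 and keeps 600 − 189.2808 = 410.7192.
Round 2 (the home team proposes): the away team can get 410.7192 next round, worth 0.69 × 410.7192 = 283.396248 now; the home team offers that and keeps 316.603752.
Round 1 (the away team proposes): the home team can get 316.603752 next round, worth 0.69 × 316.603752 = 218.45658888 now. The away team offers 218.45658888 and keeps 600 − 218.45658888 = 381.54341112.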